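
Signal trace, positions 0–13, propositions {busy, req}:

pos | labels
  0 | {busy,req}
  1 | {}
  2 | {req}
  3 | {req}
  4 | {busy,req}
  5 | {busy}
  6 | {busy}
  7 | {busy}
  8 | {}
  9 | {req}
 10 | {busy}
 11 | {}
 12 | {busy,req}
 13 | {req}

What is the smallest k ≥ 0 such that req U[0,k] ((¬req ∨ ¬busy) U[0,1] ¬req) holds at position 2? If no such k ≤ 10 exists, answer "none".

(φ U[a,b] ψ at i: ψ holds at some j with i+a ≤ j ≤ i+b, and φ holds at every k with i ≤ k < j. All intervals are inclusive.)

Need earliest j ≥ 2 with ((¬req ∨ ¬busy) U[0,1] ¬req), and req at every k in [2,j-1].
  j=2: rhs fails.
  j=3: rhs fails.
  j=4: rhs fails.
  j=5: rhs holds; lhs holds on [2,4]. k = 3.

3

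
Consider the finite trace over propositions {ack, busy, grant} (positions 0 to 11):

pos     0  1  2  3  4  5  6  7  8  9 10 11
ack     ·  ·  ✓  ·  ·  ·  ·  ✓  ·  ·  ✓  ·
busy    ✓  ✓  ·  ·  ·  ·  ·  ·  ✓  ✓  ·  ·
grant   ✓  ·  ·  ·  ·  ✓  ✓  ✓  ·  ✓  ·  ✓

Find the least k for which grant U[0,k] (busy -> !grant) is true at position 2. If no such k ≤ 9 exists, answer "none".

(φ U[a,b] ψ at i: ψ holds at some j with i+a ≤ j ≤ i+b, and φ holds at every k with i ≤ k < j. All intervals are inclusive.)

Need earliest j ≥ 2 with (busy -> !grant), and grant at every k in [2,j-1].
  j=2: rhs holds (empty prefix). k = 0.

0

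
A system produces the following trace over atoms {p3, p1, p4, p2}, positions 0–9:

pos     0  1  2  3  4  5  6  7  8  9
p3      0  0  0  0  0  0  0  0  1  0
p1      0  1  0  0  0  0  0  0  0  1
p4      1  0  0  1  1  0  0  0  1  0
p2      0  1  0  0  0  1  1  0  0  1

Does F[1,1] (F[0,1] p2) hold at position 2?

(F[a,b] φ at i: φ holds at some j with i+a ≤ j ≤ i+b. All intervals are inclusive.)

Check F[0,1] p2 at each j in [3,3]:
  j=3: fails (none in [3,4])
No position in the window satisfies it → formula fails.

Does not hold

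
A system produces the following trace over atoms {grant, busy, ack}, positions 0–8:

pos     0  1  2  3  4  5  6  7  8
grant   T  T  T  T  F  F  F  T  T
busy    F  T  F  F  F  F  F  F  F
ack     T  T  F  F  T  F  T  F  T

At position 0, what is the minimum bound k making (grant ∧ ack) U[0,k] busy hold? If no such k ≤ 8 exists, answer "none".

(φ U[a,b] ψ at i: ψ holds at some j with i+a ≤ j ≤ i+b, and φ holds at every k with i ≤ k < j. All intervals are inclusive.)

Need earliest j ≥ 0 with busy, and (grant ∧ ack) at every k in [0,j-1].
  j=0: rhs fails.
  j=1: rhs holds; lhs holds on [0,0]. k = 1.

1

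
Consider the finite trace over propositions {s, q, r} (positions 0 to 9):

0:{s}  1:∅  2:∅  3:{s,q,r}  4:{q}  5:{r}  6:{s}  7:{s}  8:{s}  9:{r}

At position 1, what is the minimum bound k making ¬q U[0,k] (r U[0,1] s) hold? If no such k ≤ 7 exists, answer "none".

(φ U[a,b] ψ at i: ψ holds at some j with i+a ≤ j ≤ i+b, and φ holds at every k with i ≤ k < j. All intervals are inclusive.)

2

Need earliest j ≥ 1 with (r U[0,1] s), and ¬q at every k in [1,j-1].
  j=1: rhs fails.
  j=2: rhs fails.
  j=3: rhs holds; lhs holds on [1,2]. k = 2.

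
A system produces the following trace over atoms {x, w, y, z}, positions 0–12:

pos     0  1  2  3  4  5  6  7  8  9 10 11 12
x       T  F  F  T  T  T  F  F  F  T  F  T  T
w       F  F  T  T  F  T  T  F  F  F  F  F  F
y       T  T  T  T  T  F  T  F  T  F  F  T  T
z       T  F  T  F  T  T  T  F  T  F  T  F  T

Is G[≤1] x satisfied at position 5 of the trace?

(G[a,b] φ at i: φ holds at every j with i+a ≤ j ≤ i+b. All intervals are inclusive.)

Check x at every j in [5,6]:
  j=5: true
  j=6: false
Fails at j=6 → formula fails.

No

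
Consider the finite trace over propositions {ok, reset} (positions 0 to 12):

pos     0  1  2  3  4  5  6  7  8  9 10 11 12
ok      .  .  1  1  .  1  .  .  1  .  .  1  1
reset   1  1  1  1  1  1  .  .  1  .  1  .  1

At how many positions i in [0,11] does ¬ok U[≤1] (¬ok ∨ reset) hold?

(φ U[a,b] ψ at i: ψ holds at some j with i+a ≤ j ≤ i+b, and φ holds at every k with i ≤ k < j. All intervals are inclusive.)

Evaluate at each i in [0,11]:
  i=0: ✓ (rhs at j=0)
  i=1: ✓ (rhs at j=1)
  i=2: ✓ (rhs at j=2)
  i=3: ✓ (rhs at j=3)
  i=4: ✓ (rhs at j=4)
  i=5: ✓ (rhs at j=5)
  i=6: ✓ (rhs at j=6)
  i=7: ✓ (rhs at j=7)
  i=8: ✓ (rhs at j=8)
  i=9: ✓ (rhs at j=9)
  i=10: ✓ (rhs at j=10)
  i=11: ✗ (lhs fails at k=11 before rhs at j=12)
Positions where it holds: {0, 1, 2, 3, 4, 5, 6, 7, 8, 9, 10} → 11.

11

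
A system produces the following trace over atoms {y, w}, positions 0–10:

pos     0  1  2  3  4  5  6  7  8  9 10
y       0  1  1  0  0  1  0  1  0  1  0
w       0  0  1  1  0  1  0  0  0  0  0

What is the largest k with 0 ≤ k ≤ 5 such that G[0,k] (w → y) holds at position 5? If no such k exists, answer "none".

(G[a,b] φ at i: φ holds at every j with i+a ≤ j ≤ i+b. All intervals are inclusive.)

5

(w → y) must hold from j=5 onward; find where it first fails.
  j=5: holds
  j=6: holds
  j=7: holds
  j=8: holds
  j=9: holds
  j=10: holds
Holds through j=10; largest k = 5.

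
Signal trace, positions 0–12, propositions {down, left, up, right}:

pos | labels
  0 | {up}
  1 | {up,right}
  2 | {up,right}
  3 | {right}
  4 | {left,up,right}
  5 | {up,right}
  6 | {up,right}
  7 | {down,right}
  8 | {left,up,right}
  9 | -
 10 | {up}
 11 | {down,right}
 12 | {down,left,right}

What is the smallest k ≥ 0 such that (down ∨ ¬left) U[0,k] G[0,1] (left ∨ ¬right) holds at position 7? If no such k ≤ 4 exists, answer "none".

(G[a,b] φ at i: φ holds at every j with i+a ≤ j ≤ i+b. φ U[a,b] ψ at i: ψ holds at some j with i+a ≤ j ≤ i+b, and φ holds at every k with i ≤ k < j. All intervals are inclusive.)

Need earliest j ≥ 7 with G[0,1] (left ∨ ¬right), and (down ∨ ¬left) at every k in [7,j-1].
  j=7: rhs fails.
  j=8: rhs holds; lhs holds on [7,7]. k = 1.

1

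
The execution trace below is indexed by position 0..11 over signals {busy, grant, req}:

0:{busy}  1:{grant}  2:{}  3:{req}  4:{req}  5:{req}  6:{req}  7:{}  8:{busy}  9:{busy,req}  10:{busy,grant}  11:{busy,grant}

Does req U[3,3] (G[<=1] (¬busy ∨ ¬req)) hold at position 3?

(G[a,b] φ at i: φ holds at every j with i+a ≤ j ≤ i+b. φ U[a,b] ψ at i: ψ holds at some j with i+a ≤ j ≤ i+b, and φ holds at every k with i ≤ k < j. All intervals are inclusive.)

True

Need some j in [6,6] with G[<=1] (¬busy ∨ ¬req), and req at every k in [3,j-1].
  j=6: G[<=1] (¬busy ∨ ¬req) holds; req holds at every k in [3,5] → satisfied.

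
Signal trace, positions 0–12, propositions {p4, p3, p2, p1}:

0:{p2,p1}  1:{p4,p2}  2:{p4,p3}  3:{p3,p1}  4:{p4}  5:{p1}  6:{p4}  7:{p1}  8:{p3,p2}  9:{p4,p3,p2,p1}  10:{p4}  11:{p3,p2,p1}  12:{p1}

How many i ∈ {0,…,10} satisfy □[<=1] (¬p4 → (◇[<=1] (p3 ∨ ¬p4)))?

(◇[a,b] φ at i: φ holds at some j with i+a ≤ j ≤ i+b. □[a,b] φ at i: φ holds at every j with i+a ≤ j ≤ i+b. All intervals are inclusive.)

11

Evaluate at each i in [0,10]:
  i=0: ✓ (all of [0,1])
  i=1: ✓ (all of [1,2])
  i=2: ✓ (all of [2,3])
  i=3: ✓ (all of [3,4])
  i=4: ✓ (all of [4,5])
  i=5: ✓ (all of [5,6])
  i=6: ✓ (all of [6,7])
  i=7: ✓ (all of [7,8])
  i=8: ✓ (all of [8,9])
  i=9: ✓ (all of [9,10])
  i=10: ✓ (all of [10,11])
Positions where it holds: {0, 1, 2, 3, 4, 5, 6, 7, 8, 9, 10} → 11.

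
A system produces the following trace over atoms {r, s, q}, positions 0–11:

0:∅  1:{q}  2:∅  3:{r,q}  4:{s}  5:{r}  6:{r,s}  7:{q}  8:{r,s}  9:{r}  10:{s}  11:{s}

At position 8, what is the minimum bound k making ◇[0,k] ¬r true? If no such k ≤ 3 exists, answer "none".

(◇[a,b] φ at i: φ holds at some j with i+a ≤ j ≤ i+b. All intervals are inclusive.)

2

Scan j = 8,9,… for ¬r:
  j=8: fails
  j=9: fails
  j=10: holds
First hit at j=10, so smallest k = 10-8 = 2.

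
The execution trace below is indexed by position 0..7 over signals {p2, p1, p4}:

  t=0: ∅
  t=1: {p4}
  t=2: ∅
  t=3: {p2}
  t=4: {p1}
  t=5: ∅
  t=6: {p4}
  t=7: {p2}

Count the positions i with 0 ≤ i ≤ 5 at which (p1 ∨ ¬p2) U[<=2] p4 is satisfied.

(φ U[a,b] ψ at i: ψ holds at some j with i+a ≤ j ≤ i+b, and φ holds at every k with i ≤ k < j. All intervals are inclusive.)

Evaluate at each i in [0,5]:
  i=0: ✓ (rhs at j=1; lhs holds on [0,0])
  i=1: ✓ (rhs at j=1)
  i=2: ✗ (no rhs in [2,4])
  i=3: ✗ (no rhs in [3,5])
  i=4: ✓ (rhs at j=6; lhs holds on [4,5])
  i=5: ✓ (rhs at j=6; lhs holds on [5,5])
Positions where it holds: {0, 1, 4, 5} → 4.

4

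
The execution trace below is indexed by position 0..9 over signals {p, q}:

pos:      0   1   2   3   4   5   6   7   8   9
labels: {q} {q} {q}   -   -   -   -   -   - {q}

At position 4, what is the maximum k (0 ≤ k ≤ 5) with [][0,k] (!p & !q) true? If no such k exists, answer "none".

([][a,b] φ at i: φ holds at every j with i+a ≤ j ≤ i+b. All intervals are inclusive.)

(!p & !q) must hold from j=4 onward; find where it first fails.
  j=4: holds
  j=5: holds
  j=6: holds
  j=7: holds
  j=8: holds
  j=9: fails
Holds on [4,8], so largest k = 4.

4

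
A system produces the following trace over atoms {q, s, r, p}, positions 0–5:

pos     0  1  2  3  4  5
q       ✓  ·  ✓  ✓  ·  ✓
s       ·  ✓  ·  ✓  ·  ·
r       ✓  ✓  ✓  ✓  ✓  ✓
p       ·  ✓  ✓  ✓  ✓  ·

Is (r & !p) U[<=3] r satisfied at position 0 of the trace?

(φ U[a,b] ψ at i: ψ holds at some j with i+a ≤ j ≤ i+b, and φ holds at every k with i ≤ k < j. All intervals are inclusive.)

Yes

Need some j in [0,3] with r, and (r & !p) at every k in [0,j-1].
  j=0: r holds; no prefix to check → satisfied.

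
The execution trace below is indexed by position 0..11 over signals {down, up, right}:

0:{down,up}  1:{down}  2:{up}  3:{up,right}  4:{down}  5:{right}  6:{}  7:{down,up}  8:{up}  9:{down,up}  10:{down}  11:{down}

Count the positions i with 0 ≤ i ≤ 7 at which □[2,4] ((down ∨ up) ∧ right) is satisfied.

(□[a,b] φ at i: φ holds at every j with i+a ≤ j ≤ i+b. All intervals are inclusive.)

Evaluate at each i in [0,7]:
  i=0: ✗ (fails at j=2)
  i=1: ✗ (fails at j=4)
  i=2: ✗ (fails at j=4)
  i=3: ✗ (fails at j=5)
  i=4: ✗ (fails at j=6)
  i=5: ✗ (fails at j=7)
  i=6: ✗ (fails at j=8)
  i=7: ✗ (fails at j=9)
Positions where it holds: {} → 0.

0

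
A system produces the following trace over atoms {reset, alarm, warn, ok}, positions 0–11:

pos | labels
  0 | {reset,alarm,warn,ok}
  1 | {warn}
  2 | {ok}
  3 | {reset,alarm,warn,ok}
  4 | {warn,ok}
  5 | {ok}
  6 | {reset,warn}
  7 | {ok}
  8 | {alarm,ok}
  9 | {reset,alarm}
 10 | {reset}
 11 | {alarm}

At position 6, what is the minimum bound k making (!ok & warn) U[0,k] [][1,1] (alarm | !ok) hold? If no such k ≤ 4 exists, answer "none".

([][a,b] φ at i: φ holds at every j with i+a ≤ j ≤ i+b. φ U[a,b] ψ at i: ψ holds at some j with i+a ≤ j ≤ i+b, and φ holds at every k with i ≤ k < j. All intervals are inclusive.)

1

Need earliest j ≥ 6 with [][1,1] (alarm | !ok), and (!ok & warn) at every k in [6,j-1].
  j=6: rhs fails.
  j=7: rhs holds; lhs holds on [6,6]. k = 1.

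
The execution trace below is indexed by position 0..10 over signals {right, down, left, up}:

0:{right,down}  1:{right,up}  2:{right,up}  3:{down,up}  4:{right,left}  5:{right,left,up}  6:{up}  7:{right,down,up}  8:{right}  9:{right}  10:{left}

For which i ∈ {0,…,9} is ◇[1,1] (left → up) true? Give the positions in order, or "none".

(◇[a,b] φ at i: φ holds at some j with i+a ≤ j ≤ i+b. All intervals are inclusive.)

Evaluate at each i in [0,9]:
  i=0: ✓ (witness j=1)
  i=1: ✓ (witness j=2)
  i=2: ✓ (witness j=3)
  i=3: ✗ (none in [4,4])
  i=4: ✓ (witness j=5)
  i=5: ✓ (witness j=6)
  i=6: ✓ (witness j=7)
  i=7: ✓ (witness j=8)
  i=8: ✓ (witness j=9)
  i=9: ✗ (none in [10,10])

0, 1, 2, 4, 5, 6, 7, 8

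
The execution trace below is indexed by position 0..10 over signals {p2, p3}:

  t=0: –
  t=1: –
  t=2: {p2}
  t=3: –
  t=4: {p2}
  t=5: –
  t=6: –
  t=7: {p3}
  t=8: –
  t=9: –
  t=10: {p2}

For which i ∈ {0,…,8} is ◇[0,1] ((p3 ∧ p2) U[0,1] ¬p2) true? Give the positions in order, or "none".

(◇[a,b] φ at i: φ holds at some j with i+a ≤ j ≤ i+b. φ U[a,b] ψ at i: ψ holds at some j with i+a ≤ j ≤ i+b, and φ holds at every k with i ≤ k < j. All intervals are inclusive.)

Evaluate at each i in [0,8]:
  i=0: ✓ (witness j=0)
  i=1: ✓ (witness j=1)
  i=2: ✓ (witness j=3)
  i=3: ✓ (witness j=3)
  i=4: ✓ (witness j=5)
  i=5: ✓ (witness j=5)
  i=6: ✓ (witness j=6)
  i=7: ✓ (witness j=7)
  i=8: ✓ (witness j=8)

0, 1, 2, 3, 4, 5, 6, 7, 8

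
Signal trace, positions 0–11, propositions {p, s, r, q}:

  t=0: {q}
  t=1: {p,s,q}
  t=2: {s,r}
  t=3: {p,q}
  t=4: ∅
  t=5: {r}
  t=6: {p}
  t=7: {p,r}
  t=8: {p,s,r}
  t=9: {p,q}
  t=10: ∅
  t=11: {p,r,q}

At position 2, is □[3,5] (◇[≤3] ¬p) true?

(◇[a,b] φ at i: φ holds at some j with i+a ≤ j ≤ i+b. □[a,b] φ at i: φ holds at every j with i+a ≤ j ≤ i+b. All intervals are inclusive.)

Check ◇[≤3] ¬p at every j in [5,7]:
  j=5: holds (witness at 5)
  j=6: fails (none in [6,9])
  j=7: holds (witness at 10)
Fails at j=6 → formula fails.

False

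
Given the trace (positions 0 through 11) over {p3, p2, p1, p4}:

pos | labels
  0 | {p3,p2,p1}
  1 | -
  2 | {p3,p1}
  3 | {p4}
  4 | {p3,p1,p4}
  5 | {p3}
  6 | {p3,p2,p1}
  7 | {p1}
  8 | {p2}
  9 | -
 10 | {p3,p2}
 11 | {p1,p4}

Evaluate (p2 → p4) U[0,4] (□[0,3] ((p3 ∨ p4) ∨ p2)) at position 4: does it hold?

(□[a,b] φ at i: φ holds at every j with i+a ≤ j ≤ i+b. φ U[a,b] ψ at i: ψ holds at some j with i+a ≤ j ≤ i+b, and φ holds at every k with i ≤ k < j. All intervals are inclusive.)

Need some j in [4,8] with □[0,3] ((p3 ∨ p4) ∨ p2), and (p2 → p4) at every k in [4,j-1].
  j=4: □[0,3] ((p3 ∨ p4) ∨ p2) — fails at 7.
  j=5: □[0,3] ((p3 ∨ p4) ∨ p2) — fails at 7.
  j=6: □[0,3] ((p3 ∨ p4) ∨ p2) — fails at 7.
  j=7: □[0,3] ((p3 ∨ p4) ∨ p2) — fails at 7.
  j=8: □[0,3] ((p3 ∨ p4) ∨ p2) — fails at 9.
No j in the window works → until fails.

Does not hold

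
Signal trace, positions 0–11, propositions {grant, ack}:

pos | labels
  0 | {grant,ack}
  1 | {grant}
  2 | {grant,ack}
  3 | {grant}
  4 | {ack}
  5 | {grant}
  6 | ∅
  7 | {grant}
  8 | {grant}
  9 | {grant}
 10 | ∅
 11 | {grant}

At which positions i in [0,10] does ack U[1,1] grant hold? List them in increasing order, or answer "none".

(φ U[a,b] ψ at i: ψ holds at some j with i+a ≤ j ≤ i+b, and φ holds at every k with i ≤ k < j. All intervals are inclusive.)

Evaluate at each i in [0,10]:
  i=0: ✓ (rhs at j=1; lhs holds on [0,0])
  i=1: ✗ (lhs fails at k=1 before rhs at j=2)
  i=2: ✓ (rhs at j=3; lhs holds on [2,2])
  i=3: ✗ (no rhs in [4,4])
  i=4: ✓ (rhs at j=5; lhs holds on [4,4])
  i=5: ✗ (no rhs in [6,6])
  i=6: ✗ (lhs fails at k=6 before rhs at j=7)
  i=7: ✗ (lhs fails at k=7 before rhs at j=8)
  i=8: ✗ (lhs fails at k=8 before rhs at j=9)
  i=9: ✗ (no rhs in [10,10])
  i=10: ✗ (lhs fails at k=10 before rhs at j=11)

0, 2, 4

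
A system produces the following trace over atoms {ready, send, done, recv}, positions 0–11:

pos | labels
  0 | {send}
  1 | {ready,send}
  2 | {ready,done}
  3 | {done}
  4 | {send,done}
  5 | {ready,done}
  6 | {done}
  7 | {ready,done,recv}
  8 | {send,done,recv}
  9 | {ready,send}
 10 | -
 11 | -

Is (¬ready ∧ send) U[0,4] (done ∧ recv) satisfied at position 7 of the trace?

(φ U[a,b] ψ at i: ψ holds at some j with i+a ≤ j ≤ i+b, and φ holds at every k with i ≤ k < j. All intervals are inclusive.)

Yes

Need some j in [7,11] with (done ∧ recv), and (¬ready ∧ send) at every k in [7,j-1].
  j=7: (done ∧ recv) holds; no prefix to check → satisfied.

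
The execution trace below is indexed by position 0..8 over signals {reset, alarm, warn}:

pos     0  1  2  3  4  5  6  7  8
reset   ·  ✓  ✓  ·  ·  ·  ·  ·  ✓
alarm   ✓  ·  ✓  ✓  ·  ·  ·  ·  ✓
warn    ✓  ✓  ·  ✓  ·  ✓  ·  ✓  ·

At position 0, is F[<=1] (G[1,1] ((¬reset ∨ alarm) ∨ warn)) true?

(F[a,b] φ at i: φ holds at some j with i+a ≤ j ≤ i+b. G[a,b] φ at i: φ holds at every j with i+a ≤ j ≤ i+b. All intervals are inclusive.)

Yes

Check G[1,1] ((¬reset ∨ alarm) ∨ warn) at each j in [0,1]:
  j=0: holds on [1,1]
  j=1: holds on [2,2]
Found at j=0 → formula holds.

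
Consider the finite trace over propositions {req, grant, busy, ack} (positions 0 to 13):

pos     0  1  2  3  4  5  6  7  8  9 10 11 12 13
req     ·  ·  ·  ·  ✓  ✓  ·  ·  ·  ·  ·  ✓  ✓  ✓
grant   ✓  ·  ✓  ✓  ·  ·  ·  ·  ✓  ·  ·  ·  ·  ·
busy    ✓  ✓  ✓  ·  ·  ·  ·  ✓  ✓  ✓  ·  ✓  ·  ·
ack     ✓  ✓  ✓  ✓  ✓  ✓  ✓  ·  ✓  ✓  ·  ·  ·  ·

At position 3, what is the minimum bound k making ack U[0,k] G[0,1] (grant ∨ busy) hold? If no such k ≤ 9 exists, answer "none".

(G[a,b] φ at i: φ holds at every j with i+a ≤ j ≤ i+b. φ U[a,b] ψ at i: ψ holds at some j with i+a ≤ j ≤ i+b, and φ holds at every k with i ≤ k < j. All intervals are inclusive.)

4

Need earliest j ≥ 3 with G[0,1] (grant ∨ busy), and ack at every k in [3,j-1].
  j=3: rhs fails.
  j=4: rhs fails.
  j=5: rhs fails.
  j=6: rhs fails.
  j=7: rhs holds; lhs holds on [3,6]. k = 4.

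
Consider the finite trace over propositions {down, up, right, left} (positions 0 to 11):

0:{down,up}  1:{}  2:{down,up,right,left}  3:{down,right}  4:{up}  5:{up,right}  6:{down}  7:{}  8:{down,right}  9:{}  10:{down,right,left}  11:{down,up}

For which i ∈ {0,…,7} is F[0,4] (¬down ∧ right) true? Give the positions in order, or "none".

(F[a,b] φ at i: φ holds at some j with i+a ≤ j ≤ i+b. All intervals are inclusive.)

Evaluate at each i in [0,7]:
  i=0: ✗ (none in [0,4])
  i=1: ✓ (witness j=5)
  i=2: ✓ (witness j=5)
  i=3: ✓ (witness j=5)
  i=4: ✓ (witness j=5)
  i=5: ✓ (witness j=5)
  i=6: ✗ (none in [6,10])
  i=7: ✗ (none in [7,11])

1, 2, 3, 4, 5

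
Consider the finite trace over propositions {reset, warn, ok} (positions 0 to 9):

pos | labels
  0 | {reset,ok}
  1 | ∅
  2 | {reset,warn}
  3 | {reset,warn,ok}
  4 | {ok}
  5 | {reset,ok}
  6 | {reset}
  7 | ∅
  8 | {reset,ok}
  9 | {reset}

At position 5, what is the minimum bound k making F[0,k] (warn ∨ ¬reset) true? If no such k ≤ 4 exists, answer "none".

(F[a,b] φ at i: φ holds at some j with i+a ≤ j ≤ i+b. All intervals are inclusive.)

Scan j = 5,6,… for (warn ∨ ¬reset):
  j=5: fails
  j=6: fails
  j=7: holds
First hit at j=7, so smallest k = 7-5 = 2.

2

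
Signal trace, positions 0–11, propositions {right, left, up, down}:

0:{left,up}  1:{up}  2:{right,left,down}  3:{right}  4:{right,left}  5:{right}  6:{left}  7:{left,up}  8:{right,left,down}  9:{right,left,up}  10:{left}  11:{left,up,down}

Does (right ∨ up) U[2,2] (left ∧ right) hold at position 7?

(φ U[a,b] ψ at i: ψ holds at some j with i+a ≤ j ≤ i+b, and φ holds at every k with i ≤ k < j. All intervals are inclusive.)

Holds

Need some j in [9,9] with (left ∧ right), and (right ∨ up) at every k in [7,j-1].
  j=9: (left ∧ right) holds; (right ∨ up) holds at every k in [7,8] → satisfied.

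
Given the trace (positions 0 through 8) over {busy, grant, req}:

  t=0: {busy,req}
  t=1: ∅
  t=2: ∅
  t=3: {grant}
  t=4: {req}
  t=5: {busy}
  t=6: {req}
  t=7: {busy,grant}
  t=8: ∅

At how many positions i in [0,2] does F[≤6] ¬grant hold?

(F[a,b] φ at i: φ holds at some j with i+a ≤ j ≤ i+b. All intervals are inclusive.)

3

Evaluate at each i in [0,2]:
  i=0: ✓ (witness j=0)
  i=1: ✓ (witness j=1)
  i=2: ✓ (witness j=2)
Positions where it holds: {0, 1, 2} → 3.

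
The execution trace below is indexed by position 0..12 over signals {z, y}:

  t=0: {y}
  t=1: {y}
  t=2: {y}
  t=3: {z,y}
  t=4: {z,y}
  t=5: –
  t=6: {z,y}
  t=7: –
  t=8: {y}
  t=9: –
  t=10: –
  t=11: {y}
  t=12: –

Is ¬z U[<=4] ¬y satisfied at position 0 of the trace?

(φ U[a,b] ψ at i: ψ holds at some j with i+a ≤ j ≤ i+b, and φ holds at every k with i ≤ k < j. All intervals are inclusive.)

False

Need some j in [0,4] with ¬y, and ¬z at every k in [0,j-1].
  j=0: ¬y false.
  j=1: ¬y false.
  j=2: ¬y false.
  j=3: ¬y false.
  j=4: ¬y false.
No j in the window works → until fails.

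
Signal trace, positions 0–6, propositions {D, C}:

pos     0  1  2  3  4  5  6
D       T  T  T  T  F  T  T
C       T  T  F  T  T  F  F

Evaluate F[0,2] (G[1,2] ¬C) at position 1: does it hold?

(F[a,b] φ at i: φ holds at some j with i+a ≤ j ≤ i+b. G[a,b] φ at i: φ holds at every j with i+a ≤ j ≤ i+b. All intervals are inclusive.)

No

Check G[1,2] ¬C at each j in [1,3]:
  j=1: fails at 3
  j=2: fails at 3
  j=3: fails at 4
No position in the window satisfies it → formula fails.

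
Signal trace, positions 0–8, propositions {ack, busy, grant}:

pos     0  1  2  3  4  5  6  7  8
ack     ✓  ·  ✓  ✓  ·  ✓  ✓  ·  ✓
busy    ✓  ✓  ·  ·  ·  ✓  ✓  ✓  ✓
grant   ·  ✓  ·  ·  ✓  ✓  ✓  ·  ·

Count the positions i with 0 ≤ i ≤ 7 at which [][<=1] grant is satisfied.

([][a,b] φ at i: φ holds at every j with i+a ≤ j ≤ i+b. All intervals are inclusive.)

Evaluate at each i in [0,7]:
  i=0: ✗ (fails at j=0)
  i=1: ✗ (fails at j=2)
  i=2: ✗ (fails at j=2)
  i=3: ✗ (fails at j=3)
  i=4: ✓ (all of [4,5])
  i=5: ✓ (all of [5,6])
  i=6: ✗ (fails at j=7)
  i=7: ✗ (fails at j=7)
Positions where it holds: {4, 5} → 2.

2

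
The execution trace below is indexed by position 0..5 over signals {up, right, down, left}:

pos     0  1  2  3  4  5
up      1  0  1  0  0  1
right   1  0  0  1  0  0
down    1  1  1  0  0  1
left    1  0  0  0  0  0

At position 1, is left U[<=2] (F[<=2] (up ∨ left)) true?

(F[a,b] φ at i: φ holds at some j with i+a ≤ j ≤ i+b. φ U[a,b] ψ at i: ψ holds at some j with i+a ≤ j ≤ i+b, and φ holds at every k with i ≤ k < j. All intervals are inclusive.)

Yes

Need some j in [1,3] with F[<=2] (up ∨ left), and left at every k in [1,j-1].
  j=1: F[<=2] (up ∨ left) holds; no prefix to check → satisfied.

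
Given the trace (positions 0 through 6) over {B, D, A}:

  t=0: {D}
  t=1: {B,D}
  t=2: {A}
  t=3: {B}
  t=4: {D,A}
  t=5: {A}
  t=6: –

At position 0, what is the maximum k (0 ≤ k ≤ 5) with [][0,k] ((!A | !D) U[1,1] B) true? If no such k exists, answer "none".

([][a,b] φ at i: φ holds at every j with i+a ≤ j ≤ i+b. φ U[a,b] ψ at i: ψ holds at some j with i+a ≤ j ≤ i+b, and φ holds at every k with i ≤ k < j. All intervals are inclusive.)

0

((!A | !D) U[1,1] B) must hold from j=0 onward; find where it first fails.
  j=0: holds
  j=1: fails
Holds on [0,0], so largest k = 0.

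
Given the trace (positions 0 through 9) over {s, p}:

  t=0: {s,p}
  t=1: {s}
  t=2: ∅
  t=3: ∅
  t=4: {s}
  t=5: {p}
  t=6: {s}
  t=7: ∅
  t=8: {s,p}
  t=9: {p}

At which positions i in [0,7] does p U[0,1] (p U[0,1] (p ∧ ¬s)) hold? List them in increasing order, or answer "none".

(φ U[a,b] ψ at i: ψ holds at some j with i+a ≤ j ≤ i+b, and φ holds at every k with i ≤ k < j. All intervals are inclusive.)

5

Evaluate at each i in [0,7]:
  i=0: ✗ (no rhs in [0,1])
  i=1: ✗ (no rhs in [1,2])
  i=2: ✗ (no rhs in [2,3])
  i=3: ✗ (no rhs in [3,4])
  i=4: ✗ (lhs fails at k=4 before rhs at j=5)
  i=5: ✓ (rhs at j=5)
  i=6: ✗ (no rhs in [6,7])
  i=7: ✗ (lhs fails at k=7 before rhs at j=8)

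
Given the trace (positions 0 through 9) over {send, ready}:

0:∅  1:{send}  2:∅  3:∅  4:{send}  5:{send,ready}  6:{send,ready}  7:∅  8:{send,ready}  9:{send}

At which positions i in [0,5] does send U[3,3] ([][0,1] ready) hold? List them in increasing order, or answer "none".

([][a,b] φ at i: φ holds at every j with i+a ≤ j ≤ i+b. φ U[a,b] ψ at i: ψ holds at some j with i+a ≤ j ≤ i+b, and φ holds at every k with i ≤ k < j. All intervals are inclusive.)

Evaluate at each i in [0,5]:
  i=0: ✗ (no rhs in [3,3])
  i=1: ✗ (no rhs in [4,4])
  i=2: ✗ (lhs fails at k=2 before rhs at j=5)
  i=3: ✗ (no rhs in [6,6])
  i=4: ✗ (no rhs in [7,7])
  i=5: ✗ (no rhs in [8,8])

none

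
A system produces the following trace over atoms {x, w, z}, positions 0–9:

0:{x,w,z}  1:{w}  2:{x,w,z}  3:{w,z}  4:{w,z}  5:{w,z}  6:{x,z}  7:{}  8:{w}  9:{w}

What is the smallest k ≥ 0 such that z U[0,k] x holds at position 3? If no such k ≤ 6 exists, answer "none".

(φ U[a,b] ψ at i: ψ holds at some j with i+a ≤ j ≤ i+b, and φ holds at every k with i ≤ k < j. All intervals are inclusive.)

3

Need earliest j ≥ 3 with x, and z at every k in [3,j-1].
  j=3: rhs fails.
  j=4: rhs fails.
  j=5: rhs fails.
  j=6: rhs holds; lhs holds on [3,5]. k = 3.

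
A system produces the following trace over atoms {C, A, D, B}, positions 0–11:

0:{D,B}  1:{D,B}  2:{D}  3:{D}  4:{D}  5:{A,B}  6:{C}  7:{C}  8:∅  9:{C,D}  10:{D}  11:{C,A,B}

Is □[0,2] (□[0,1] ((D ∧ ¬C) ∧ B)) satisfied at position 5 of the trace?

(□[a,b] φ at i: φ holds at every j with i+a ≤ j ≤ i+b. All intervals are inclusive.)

Does not hold

Check □[0,1] ((D ∧ ¬C) ∧ B) at every j in [5,7]:
  j=5: fails at 5
  j=6: fails at 6
  j=7: fails at 7
Fails at j=5 → formula fails.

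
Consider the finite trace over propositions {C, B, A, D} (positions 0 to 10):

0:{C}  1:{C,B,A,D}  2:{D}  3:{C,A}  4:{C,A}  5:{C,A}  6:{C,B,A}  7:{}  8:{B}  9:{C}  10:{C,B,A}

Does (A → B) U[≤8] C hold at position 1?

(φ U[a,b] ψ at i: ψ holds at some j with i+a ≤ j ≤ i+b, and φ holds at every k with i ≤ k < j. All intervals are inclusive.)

Need some j in [1,9] with C, and (A → B) at every k in [1,j-1].
  j=1: C holds; no prefix to check → satisfied.

Yes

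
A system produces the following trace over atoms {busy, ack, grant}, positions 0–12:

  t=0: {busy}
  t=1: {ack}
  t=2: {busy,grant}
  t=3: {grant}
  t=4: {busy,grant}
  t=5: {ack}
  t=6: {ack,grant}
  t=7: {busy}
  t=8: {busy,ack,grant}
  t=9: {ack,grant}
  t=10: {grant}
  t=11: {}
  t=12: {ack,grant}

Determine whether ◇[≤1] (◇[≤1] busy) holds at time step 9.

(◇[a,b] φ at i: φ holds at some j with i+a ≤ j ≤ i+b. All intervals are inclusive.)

Does not hold

Check ◇[≤1] busy at each j in [9,10]:
  j=9: fails (none in [9,10])
  j=10: fails (none in [10,11])
No position in the window satisfies it → formula fails.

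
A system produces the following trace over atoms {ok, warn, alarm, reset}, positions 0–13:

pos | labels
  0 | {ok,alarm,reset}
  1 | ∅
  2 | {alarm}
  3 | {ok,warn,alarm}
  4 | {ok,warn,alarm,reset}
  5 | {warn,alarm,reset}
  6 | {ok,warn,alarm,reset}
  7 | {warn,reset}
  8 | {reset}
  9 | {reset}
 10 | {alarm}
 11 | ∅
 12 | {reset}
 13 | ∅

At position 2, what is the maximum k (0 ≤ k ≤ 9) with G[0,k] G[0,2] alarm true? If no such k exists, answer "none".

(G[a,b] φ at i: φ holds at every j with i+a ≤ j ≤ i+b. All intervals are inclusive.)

2

G[0,2] alarm must hold from j=2 onward; find where it first fails.
  j=2: holds
  j=3: holds
  j=4: holds
  j=5: fails
Holds on [2,4], so largest k = 2.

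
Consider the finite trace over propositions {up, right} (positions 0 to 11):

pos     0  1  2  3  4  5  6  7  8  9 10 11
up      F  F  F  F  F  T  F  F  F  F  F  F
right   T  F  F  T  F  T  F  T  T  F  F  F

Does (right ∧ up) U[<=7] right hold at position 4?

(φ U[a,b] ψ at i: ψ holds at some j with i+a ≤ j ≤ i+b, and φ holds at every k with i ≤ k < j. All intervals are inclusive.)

Does not hold

Need some j in [4,11] with right, and (right ∧ up) at every k in [4,j-1].
  j=4: right false.
  j=5: right holds, but (right ∧ up) fails at k=4 → not this j.
  j=6: right false.
  j=7: right holds, but (right ∧ up) fails at k=4 → not this j.
  j=8: right holds, but (right ∧ up) fails at k=4 → not this j.
  j=9: right false.
  j=10: right false.
  j=11: right false.
No j in the window works → until fails.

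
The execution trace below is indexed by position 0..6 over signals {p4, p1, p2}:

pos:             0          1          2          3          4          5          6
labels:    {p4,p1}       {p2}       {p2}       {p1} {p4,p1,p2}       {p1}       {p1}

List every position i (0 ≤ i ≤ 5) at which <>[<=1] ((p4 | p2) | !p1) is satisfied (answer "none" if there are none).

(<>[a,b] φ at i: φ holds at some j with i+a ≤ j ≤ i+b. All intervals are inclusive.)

Evaluate at each i in [0,5]:
  i=0: ✓ (witness j=0)
  i=1: ✓ (witness j=1)
  i=2: ✓ (witness j=2)
  i=3: ✓ (witness j=4)
  i=4: ✓ (witness j=4)
  i=5: ✗ (none in [5,6])

0, 1, 2, 3, 4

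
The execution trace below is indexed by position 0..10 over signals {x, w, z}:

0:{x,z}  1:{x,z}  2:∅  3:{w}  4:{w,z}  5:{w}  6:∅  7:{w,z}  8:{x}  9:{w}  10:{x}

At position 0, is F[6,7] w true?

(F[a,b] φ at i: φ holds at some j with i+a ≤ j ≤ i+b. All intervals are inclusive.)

Check w at each j in [6,7]:
  j=6: false
  j=7: true
Found at j=7 → formula holds.

True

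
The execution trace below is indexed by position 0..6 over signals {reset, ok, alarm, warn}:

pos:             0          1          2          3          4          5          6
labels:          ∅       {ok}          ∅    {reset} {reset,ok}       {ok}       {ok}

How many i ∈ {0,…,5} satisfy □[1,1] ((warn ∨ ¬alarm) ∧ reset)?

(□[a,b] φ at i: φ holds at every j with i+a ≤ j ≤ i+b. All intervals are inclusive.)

2

Evaluate at each i in [0,5]:
  i=0: ✗ (fails at j=1)
  i=1: ✗ (fails at j=2)
  i=2: ✓ (all of [3,3])
  i=3: ✓ (all of [4,4])
  i=4: ✗ (fails at j=5)
  i=5: ✗ (fails at j=6)
Positions where it holds: {2, 3} → 2.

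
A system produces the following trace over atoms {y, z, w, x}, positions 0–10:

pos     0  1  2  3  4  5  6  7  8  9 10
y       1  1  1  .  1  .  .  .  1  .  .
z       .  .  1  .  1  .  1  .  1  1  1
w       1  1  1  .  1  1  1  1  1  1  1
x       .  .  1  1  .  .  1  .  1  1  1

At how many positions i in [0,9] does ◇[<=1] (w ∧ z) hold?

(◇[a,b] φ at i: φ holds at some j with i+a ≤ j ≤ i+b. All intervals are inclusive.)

Evaluate at each i in [0,9]:
  i=0: ✗ (none in [0,1])
  i=1: ✓ (witness j=2)
  i=2: ✓ (witness j=2)
  i=3: ✓ (witness j=4)
  i=4: ✓ (witness j=4)
  i=5: ✓ (witness j=6)
  i=6: ✓ (witness j=6)
  i=7: ✓ (witness j=8)
  i=8: ✓ (witness j=8)
  i=9: ✓ (witness j=9)
Positions where it holds: {1, 2, 3, 4, 5, 6, 7, 8, 9} → 9.

9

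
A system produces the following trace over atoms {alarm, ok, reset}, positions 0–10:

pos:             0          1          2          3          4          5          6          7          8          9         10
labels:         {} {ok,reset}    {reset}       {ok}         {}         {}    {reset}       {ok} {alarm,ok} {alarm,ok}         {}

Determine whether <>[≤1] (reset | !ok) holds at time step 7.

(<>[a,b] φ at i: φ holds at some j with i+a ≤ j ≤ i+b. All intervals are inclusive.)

Check (reset | !ok) at each j in [7,8]:
  j=7: false
  j=8: false
No position in the window satisfies it → formula fails.

Does not hold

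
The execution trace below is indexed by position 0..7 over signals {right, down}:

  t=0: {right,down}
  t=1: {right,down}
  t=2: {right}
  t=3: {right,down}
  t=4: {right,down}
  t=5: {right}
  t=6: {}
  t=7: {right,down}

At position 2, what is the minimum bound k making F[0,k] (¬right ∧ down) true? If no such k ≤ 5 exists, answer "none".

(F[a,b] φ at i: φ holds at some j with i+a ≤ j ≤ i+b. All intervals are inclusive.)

none

Scan j = 2,3,… for (¬right ∧ down):
  j=2: fails
  j=3: fails
  j=4: fails
  j=5: fails
  j=6: fails
  j=7: fails
No j in [2,7] satisfies it → none.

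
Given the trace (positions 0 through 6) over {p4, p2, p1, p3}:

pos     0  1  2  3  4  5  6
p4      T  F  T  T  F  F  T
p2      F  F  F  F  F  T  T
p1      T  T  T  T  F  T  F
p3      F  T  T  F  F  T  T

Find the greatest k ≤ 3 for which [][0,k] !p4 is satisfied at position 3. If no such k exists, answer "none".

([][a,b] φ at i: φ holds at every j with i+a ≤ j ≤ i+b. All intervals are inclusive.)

!p4 must hold from j=3 onward; find where it first fails.
  j=3: fails → no k works.

none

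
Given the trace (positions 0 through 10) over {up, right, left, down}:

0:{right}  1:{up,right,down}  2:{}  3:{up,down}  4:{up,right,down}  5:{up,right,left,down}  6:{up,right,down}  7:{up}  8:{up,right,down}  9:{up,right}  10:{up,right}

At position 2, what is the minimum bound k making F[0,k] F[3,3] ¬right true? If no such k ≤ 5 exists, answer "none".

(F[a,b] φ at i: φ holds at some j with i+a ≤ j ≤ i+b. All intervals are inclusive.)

2

Scan j = 2,3,… for F[3,3] ¬right:
  j=2: fails
  j=3: fails
  j=4: holds
First hit at j=4, so smallest k = 4-2 = 2.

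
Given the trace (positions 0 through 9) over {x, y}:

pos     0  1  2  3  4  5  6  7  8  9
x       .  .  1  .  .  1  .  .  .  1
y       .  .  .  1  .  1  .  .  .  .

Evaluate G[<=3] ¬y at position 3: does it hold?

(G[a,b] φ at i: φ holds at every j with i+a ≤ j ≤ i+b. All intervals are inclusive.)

Check ¬y at every j in [3,6]:
  j=3: false
  j=4: true
  j=5: false
  j=6: true
Fails at j=3 → formula fails.

No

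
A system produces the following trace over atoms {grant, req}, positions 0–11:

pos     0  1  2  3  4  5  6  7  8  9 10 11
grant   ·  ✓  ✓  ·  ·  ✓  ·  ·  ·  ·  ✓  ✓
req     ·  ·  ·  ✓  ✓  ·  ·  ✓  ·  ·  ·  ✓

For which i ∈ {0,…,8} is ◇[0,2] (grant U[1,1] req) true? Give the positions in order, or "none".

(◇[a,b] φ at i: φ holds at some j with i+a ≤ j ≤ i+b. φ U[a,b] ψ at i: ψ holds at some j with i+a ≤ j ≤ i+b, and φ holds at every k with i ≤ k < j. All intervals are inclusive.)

0, 1, 2, 8

Evaluate at each i in [0,8]:
  i=0: ✓ (witness j=2)
  i=1: ✓ (witness j=2)
  i=2: ✓ (witness j=2)
  i=3: ✗ (none in [3,5])
  i=4: ✗ (none in [4,6])
  i=5: ✗ (none in [5,7])
  i=6: ✗ (none in [6,8])
  i=7: ✗ (none in [7,9])
  i=8: ✓ (witness j=10)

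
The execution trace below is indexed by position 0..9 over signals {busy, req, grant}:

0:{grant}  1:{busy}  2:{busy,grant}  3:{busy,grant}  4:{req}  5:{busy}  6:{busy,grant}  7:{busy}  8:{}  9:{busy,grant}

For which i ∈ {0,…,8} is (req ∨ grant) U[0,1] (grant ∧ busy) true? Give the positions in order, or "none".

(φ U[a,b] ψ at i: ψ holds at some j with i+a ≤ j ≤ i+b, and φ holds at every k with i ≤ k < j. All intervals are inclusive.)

2, 3, 6

Evaluate at each i in [0,8]:
  i=0: ✗ (no rhs in [0,1])
  i=1: ✗ (lhs fails at k=1 before rhs at j=2)
  i=2: ✓ (rhs at j=2)
  i=3: ✓ (rhs at j=3)
  i=4: ✗ (no rhs in [4,5])
  i=5: ✗ (lhs fails at k=5 before rhs at j=6)
  i=6: ✓ (rhs at j=6)
  i=7: ✗ (no rhs in [7,8])
  i=8: ✗ (lhs fails at k=8 before rhs at j=9)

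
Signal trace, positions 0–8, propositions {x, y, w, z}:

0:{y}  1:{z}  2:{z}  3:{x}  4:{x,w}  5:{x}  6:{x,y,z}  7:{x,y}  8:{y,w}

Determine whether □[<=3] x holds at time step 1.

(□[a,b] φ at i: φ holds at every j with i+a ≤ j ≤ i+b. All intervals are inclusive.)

No

Check x at every j in [1,4]:
  j=1: false
  j=2: false
  j=3: true
  j=4: true
Fails at j=1 → formula fails.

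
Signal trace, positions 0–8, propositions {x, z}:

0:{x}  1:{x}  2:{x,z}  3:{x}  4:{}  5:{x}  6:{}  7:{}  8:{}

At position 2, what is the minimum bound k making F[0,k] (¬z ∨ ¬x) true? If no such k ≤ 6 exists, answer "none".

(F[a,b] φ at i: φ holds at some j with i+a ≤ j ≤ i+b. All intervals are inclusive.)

Scan j = 2,3,… for (¬z ∨ ¬x):
  j=2: fails
  j=3: holds
First hit at j=3, so smallest k = 3-2 = 1.

1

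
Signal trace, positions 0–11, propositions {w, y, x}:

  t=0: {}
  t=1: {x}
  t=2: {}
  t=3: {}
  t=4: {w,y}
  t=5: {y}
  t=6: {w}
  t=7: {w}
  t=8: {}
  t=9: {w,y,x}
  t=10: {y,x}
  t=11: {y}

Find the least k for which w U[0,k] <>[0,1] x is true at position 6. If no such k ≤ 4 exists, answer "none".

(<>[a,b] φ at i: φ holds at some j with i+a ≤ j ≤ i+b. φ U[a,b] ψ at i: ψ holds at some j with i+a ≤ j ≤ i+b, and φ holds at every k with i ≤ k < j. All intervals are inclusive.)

Need earliest j ≥ 6 with <>[0,1] x, and w at every k in [6,j-1].
  j=6: rhs fails.
  j=7: rhs fails.
  j=8: rhs holds; lhs holds on [6,7]. k = 2.

2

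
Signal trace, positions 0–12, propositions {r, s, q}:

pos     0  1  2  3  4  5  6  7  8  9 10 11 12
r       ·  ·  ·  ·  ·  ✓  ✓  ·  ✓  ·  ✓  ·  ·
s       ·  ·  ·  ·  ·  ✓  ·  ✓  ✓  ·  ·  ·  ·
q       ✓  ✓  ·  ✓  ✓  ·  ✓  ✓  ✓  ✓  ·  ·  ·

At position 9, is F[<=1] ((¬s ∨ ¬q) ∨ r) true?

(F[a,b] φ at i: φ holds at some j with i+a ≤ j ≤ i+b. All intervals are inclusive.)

Check ((¬s ∨ ¬q) ∨ r) at each j in [9,10]:
  j=9: true
  j=10: true
Found at j=9 → formula holds.

True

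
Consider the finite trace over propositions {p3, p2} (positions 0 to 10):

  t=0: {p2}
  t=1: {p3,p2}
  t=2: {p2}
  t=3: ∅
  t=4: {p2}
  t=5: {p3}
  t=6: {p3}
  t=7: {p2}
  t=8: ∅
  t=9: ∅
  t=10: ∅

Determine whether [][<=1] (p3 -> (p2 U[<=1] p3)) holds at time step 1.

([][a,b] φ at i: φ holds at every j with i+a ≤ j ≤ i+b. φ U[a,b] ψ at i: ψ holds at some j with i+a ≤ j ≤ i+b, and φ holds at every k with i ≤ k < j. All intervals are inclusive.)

Check (p3 -> (p2 U[<=1] p3)) at every j in [1,2]:
  j=1: antecedent true; consequent holds → ✓
  j=2: antecedent false → ✓
All positions satisfy it → formula holds.

True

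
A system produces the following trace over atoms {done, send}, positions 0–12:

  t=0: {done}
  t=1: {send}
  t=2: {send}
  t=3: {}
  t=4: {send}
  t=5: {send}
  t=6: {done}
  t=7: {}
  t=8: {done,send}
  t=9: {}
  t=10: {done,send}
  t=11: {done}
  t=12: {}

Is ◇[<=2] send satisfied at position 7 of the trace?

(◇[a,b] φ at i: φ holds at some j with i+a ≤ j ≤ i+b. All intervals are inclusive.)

Check send at each j in [7,9]:
  j=7: false
  j=8: true
  j=9: false
Found at j=8 → formula holds.

True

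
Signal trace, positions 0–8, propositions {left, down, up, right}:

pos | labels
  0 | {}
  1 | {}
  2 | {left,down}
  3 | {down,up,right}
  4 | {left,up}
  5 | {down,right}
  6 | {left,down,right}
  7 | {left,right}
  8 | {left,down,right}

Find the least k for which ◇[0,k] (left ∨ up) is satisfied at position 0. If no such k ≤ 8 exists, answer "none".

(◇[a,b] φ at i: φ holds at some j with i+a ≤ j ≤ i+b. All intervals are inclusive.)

Scan j = 0,1,… for (left ∨ up):
  j=0: fails
  j=1: fails
  j=2: holds
First hit at j=2, so smallest k = 2-0 = 2.

2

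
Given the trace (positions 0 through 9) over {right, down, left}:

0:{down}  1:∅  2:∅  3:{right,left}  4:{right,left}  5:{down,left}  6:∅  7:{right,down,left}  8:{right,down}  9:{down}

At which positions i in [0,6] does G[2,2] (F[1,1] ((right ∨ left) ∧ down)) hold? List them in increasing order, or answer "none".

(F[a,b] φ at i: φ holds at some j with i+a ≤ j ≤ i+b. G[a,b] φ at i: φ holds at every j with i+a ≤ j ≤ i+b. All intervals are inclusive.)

2, 4, 5

Evaluate at each i in [0,6]:
  i=0: ✗ (fails at j=2)
  i=1: ✗ (fails at j=3)
  i=2: ✓ (all of [4,4])
  i=3: ✗ (fails at j=5)
  i=4: ✓ (all of [6,6])
  i=5: ✓ (all of [7,7])
  i=6: ✗ (fails at j=8)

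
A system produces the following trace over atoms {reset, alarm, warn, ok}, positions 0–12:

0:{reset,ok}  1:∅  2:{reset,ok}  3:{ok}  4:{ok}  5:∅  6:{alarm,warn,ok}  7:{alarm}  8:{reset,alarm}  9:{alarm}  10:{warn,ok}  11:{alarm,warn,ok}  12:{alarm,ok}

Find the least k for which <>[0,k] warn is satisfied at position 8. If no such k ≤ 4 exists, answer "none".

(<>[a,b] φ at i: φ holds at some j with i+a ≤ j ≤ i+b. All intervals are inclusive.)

Scan j = 8,9,… for warn:
  j=8: fails
  j=9: fails
  j=10: holds
First hit at j=10, so smallest k = 10-8 = 2.

2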